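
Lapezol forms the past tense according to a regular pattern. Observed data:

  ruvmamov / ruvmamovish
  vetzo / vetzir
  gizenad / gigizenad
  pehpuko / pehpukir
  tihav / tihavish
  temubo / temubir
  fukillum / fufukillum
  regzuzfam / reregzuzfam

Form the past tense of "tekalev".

tekalevish

ruvmamov and pehpuko both have last vowel 'o' yet inflect differently (ruvmamovish, pehpukir), so the last vowel is not what conditions the rule; the final letter is.
"tekalev" ends in -v. The stems ending in -v (ruvmamov → ruvmamovish, tihav → tihavish) add -ish.
The other patterns: stems ending in -o drop the final letter and add -ir; stems ending in -d or -m repeat the first consonant+vowel as a prefix.
So tekalev → tekalevish.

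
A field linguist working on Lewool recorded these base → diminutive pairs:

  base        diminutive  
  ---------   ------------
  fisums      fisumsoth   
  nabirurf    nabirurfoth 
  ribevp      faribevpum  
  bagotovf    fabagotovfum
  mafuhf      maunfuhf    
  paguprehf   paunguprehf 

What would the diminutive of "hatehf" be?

hauntehf

"hatehf" has second-to-last letter 'h'. The stems whose second-to-last letter is 'h' (mafuhf → maunfuhf, paguprehf → paunguprehf) insert -un- after the first vowel.
The other patterns: stems whose second-to-last letter is 'm' or 'r' add -oth; stems whose second-to-last letter is 'v' add fa- … -um around the stem.
So hatehf → hauntehf.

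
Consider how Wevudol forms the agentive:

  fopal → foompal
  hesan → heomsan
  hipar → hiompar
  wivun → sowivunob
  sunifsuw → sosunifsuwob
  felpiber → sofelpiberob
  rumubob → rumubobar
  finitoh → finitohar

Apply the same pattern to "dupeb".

hesan and wivun both end in -n yet inflect differently (heomsan, sowivunob), so the final letter is not what conditions the rule; the last vowel is.
"dupeb" has last vowel 'e'. The one such stem in the data (felpiber → sofelpiberob) adds so- … -ob around the stem, so the same rule applies.
So dupeb → sodupebob.

sodupebob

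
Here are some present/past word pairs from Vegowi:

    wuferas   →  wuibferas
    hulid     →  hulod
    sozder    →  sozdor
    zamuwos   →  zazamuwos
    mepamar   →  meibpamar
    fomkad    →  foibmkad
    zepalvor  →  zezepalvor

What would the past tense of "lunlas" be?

sozder and zepalvor both end in -r yet inflect differently (sozdor, zezepalvor), so the final letter is not what conditions the rule; the last vowel is.
"lunlas" has last vowel 'a'. The stems whose last vowel is 'a' (fomkad → foibmkad, mepamar → meibpamar, wuferas → wuibferas) insert -ib- after the first vowel.
The other patterns: stems whose last vowel is 'e' or 'i' change the last vowel to 'o'; stems whose last vowel is 'o' repeat the first consonant+vowel as a prefix.
So lunlas → luibnlas.

luibnlas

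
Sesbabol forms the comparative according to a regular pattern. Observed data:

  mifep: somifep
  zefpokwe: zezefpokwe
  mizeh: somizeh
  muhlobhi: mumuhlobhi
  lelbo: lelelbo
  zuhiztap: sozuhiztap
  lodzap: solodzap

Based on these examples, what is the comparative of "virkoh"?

sovirkoh

zefpokwe and mizeh both have last vowel 'e' yet inflect differently (zezefpokwe, somizeh), so the last vowel is not what conditions the rule; whether the stem ends in a vowel or a consonant is.
"virkoh" ends in a consonant. The stems ending in a consonant (mizeh → somizeh, zuhiztap → sozuhiztap, lodzap → solodzap) add the prefix so-.
So virkoh → sovirkoh.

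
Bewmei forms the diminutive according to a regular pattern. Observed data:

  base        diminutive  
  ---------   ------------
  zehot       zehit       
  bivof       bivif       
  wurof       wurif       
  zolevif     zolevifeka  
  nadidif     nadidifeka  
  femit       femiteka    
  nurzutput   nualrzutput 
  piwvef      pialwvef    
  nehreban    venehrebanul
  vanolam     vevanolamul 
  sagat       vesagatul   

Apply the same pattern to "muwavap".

vemuwavapul

bivof and zolevif both end in -f yet inflect differently (bivif, zolevifeka), so the final letter is not what conditions the rule; the last vowel is.
"muwavap" has last vowel 'a'. The stems whose last vowel is 'a' (nehreban → venehrebanul, vanolam → vevanolamul, sagat → vesagatul) add ve- … -ul around the stem.
The other patterns: stems whose last vowel is 'o' change the last vowel to 'i'; stems whose last vowel is 'i' add -eka; stems whose last vowel is 'e' or 'u' insert -al- after the first vowel.
So muwavap → vemuwavapul.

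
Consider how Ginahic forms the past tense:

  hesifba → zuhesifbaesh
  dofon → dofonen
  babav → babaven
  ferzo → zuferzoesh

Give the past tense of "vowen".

vowenen

dofon and ferzo both have last vowel 'o' yet inflect differently (dofonen, zuferzoesh), so the last vowel is not what conditions the rule; whether the stem ends in a vowel or a consonant is.
"vowen" ends in a consonant. The stems ending in a consonant (dofon → dofonen, babav → babaven) add -en.
So vowen → vowenen.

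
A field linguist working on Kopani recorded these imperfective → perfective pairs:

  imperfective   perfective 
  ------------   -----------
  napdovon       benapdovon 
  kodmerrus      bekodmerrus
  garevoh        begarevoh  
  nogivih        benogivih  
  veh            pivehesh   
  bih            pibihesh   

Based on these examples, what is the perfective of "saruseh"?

bih and nogivih both end in -h yet inflect differently (pibihesh, benogivih), so the final letter is not what conditions the rule; the number of vowels is.
"saruseh" has 3 vowels. The stems with 3 vowels (kodmerrus → bekodmerrus, nogivih → benogivih, napdovon → benapdovon) add the prefix be-.
The other pattern: stems with 1 vowel add pi- … -esh around the stem.
So saruseh → besaruseh.

besaruseh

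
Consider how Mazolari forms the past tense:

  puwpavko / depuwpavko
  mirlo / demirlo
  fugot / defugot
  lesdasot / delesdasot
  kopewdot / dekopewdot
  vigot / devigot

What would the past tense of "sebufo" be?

desebufo

Every pair shown (puwpavko → depuwpavko, mirlo → demirlo, fugot → defugot, …) follows the same rule: add the prefix de-.
So sebufo → desebufo.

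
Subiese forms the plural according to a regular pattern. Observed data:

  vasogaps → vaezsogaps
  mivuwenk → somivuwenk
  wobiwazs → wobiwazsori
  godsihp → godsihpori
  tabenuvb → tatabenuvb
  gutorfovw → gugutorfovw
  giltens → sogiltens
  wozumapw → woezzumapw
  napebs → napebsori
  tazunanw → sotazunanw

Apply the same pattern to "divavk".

didivavk

wozumapw and gutorfovw both end in -w yet inflect differently (woezzumapw, gugutorfovw), so the final letter is not what conditions the rule; the second-to-last letter is.
"divavk" has second-to-last letter 'v'. The stems whose second-to-last letter is 'v' (gutorfovw → gugutorfovw, tabenuvb → tatabenuvb) repeat the first consonant+vowel as a prefix.
So divavk → didivavk.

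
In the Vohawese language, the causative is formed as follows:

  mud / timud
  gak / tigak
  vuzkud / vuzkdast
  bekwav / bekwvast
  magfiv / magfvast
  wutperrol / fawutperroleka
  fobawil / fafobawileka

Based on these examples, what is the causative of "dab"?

tidab

mud and vuzkud both end in -d yet inflect differently (timud, vuzkdast), so the final letter is not what conditions the rule; the number of vowels is.
"dab" has 1 vowel. The stems with 1 vowel (mud → timud, gak → tigak) add the prefix ti-.
The other patterns: stems with 2 vowels delete the last vowel and add -ast; stems with 3 vowels add fa- … -eka around the stem.
So dab → tidab.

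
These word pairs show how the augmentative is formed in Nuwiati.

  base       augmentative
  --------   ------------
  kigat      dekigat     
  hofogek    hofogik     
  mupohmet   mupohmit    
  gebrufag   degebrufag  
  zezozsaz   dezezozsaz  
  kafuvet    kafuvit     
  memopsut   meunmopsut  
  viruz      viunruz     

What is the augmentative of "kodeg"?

kodig

"kodeg" has last vowel 'e'. The stems whose last vowel is 'e' (hofogek → hofogik, mupohmet → mupohmit, kafuvet → kafuvit) change the last vowel to 'i'.
The other patterns: stems whose last vowel is 'a' add the prefix de-; stems whose last vowel is 'u' insert -un- after the first vowel.
So kodeg → kodig.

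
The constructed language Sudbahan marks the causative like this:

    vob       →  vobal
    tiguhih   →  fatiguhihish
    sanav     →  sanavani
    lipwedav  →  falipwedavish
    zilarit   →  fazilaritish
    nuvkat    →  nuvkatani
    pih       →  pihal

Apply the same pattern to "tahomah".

"tahomah" has 3 vowels. The stems with 3 vowels (tiguhih → fatiguhihish, zilarit → fazilaritish, lipwedav → falipwedavish) add fa- … -ish around the stem.
So tahomah → fatahomahish.

fatahomahish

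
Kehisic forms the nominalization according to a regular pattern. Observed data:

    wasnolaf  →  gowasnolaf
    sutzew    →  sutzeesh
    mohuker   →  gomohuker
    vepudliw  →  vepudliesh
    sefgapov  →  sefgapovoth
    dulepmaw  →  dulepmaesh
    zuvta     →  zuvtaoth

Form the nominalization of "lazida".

lazidaoth

dulepmaw and zuvta both have last vowel 'a' yet inflect differently (dulepmaesh, zuvtaoth), so the last vowel is not what conditions the rule; the final letter is.
"lazida" ends in -a. The one such stem in the data (zuvta → zuvtaoth) adds -oth, so the same rule applies.
So lazida → lazidaoth.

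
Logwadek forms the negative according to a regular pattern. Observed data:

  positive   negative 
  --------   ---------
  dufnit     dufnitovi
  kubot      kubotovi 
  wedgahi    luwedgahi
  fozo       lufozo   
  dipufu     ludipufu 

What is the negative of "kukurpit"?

dufnit and wedgahi both have last vowel 'i' yet inflect differently (dufnitovi, luwedgahi), so the last vowel is not what conditions the rule; whether the stem ends in a vowel or a consonant is.
"kukurpit" ends in a consonant. The stems ending in a consonant (dufnit → dufnitovi, kubot → kubotovi) add -ovi.
The other pattern: stems ending in a vowel add the prefix lu-.
So kukurpit → kukurpitovi.

kukurpitovi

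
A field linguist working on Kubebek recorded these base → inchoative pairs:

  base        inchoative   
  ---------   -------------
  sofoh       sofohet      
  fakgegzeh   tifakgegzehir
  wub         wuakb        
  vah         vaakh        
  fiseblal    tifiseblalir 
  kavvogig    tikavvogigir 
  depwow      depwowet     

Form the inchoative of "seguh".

seguhet

vah and sofoh both end in -h yet inflect differently (vaakh, sofohet), so the final letter is not what conditions the rule; the number of vowels is.
"seguh" has 2 vowels. The stems with 2 vowels (depwow → depwowet, sofoh → sofohet) add -et.
So seguh → seguhet.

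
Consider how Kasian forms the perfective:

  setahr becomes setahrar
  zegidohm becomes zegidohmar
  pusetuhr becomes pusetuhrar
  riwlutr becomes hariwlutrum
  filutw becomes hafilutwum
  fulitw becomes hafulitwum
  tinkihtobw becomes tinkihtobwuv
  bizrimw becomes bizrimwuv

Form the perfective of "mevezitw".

setahr and riwlutr both end in -r yet inflect differently (setahrar, hariwlutrum), so the final letter is not what conditions the rule; the second-to-last letter is.
"mevezitw" has second-to-last letter 't'. The stems whose second-to-last letter is 't' (riwlutr → hariwlutrum, filutw → hafilutwum, fulitw → hafulitwum) add ha- … -um around the stem.
The other patterns: stems whose second-to-last letter is 'h' add -ar; stems whose second-to-last letter is 'b' or 'm' add -uv.
So mevezitw → hamevezitwum.

hamevezitwum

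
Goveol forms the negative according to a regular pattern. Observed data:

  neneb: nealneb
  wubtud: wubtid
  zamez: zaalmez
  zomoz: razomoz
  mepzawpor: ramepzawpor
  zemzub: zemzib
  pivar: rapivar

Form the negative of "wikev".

neneb and zemzub both end in -b yet inflect differently (nealneb, zemzib), so the final letter is not what conditions the rule; the last vowel is.
"wikev" has last vowel 'e'. The stems whose last vowel is 'e' (zamez → zaalmez, neneb → nealneb) insert -al- after the first vowel.
The other patterns: stems whose last vowel is 'u' change the last vowel to 'i'; stems whose last vowel is 'a' or 'o' add the prefix ra-.
So wikev → wialkev.

wialkev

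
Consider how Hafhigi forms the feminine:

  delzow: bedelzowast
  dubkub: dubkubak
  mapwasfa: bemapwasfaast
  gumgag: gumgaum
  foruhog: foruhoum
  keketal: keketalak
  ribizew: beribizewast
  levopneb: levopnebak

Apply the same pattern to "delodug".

"delodug" ends in -g. The stems ending in -g (foruhog → foruhoum, gumgag → gumgaum) drop the final letter and add -um.
So delodug → deloduum.

deloduum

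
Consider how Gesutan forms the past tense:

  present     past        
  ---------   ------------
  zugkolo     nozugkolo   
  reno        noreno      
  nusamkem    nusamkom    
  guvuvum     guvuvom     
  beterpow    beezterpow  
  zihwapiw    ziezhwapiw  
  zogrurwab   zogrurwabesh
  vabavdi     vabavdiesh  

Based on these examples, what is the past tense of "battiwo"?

nobattiwo

zugkolo and beterpow both have last vowel 'o' yet inflect differently (nozugkolo, beezterpow), so the last vowel is not what conditions the rule; the final letter is.
"battiwo" ends in -o. The stems ending in -o (zugkolo → nozugkolo, reno → noreno) add the prefix no-.
The other patterns: stems ending in -m change the last vowel to 'o'; stems ending in -w insert -ez- after the first vowel; stems ending in -b or -i add -esh.
So battiwo → nobattiwo.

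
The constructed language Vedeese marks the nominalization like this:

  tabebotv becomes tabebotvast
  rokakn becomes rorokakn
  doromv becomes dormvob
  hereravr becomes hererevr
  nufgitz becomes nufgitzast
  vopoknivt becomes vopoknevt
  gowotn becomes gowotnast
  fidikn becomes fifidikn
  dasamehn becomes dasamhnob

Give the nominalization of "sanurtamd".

sanurtmdob

"sanurtamd" has second-to-last letter 'm'. The one such stem in the data (doromv → dormvob) deletes the last vowel and adds -ob (as does dasamehn), so the same rule applies.
The other patterns: stems whose second-to-last letter is 'v' change the last vowel to 'e'; stems whose second-to-last letter is 't' add -ast; stems whose second-to-last letter is 'k' repeat the first consonant+vowel as a prefix.
So sanurtamd → sanurtmdob.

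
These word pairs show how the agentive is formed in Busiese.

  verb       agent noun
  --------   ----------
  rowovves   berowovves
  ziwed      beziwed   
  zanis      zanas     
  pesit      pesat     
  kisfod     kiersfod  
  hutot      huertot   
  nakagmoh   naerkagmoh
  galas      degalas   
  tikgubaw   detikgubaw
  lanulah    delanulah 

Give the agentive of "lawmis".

"lawmis" has last vowel 'i'. The stems whose last vowel is 'i' (zanis → zanas, pesit → pesat) change the last vowel to 'a'.
So lawmis → lawmas.

lawmas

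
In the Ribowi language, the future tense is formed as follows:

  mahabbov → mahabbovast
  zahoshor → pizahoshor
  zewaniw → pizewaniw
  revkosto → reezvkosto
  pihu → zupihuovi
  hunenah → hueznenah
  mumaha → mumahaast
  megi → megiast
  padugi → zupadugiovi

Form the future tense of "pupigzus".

"pupigzus" begins with p-. The stems beginning with p- (padugi → zupadugiovi, pihu → zupihuovi) add zu- … -ovi around the stem.
The other patterns: stems beginning with z- add the prefix pi-; stems beginning with m- add -ast; stems beginning with h- or r- insert -ez- after the first vowel.
So pupigzus → zupupigzusovi.

zupupigzusovi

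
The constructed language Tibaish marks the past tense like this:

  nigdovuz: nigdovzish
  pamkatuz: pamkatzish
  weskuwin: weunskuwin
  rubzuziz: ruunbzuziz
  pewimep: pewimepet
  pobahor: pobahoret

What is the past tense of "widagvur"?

"widagvur" has last vowel 'u'. The stems whose last vowel is 'u' (nigdovuz → nigdovzish, pamkatuz → pamkatzish) delete the last vowel and add -ish.
The other patterns: stems whose last vowel is 'i' insert -un- after the first vowel; stems whose last vowel is 'e' or 'o' add -et.
So widagvur → widagvrish.

widagvrish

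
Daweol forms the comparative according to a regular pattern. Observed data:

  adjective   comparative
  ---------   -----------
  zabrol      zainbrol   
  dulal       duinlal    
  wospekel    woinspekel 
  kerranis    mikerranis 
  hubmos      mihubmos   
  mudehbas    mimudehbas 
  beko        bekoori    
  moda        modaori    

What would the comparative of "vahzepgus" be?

mivahzepgus

zabrol and hubmos both have last vowel 'o' yet inflect differently (zainbrol, mihubmos), so the last vowel is not what conditions the rule; the final letter is.
"vahzepgus" ends in -s. The stems ending in -s (kerranis → mikerranis, hubmos → mihubmos, mudehbas → mimudehbas) add the prefix mi-.
So vahzepgus → mivahzepgus.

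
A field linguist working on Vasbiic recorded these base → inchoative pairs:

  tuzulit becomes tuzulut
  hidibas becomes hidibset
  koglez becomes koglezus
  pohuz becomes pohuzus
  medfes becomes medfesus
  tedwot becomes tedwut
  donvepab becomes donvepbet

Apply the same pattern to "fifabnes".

fifabnesus

hidibas and medfes both end in -s yet inflect differently (hidibset, medfesus), so the final letter is not what conditions the rule; the last vowel is.
"fifabnes" has last vowel 'e'. The stems whose last vowel is 'e' (medfes → medfesus, koglez → koglezus) add -us.
So fifabnes → fifabnesus.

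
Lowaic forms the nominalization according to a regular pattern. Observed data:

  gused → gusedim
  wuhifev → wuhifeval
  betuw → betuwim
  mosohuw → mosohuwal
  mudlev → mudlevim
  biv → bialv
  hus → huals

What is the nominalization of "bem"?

bealm

biv and mudlev both end in -v yet inflect differently (bialv, mudlevim), so the final letter is not what conditions the rule; the number of vowels is.
"bem" has 1 vowel. The stems with 1 vowel (hus → huals, biv → bialv) insert -al- after the first vowel.
So bem → bealm.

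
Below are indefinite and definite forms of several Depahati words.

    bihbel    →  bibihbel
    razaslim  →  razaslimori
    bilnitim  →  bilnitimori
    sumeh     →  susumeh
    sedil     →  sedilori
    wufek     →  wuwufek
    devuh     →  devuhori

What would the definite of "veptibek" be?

veveptibek

"veptibek" has last vowel 'e'. The stems whose last vowel is 'e' (bihbel → bibihbel, wufek → wuwufek, sumeh → susumeh) repeat the first consonant+vowel as a prefix.
The other pattern: stems whose last vowel is 'i' or 'u' add -ori.
So veptibek → veveptibek.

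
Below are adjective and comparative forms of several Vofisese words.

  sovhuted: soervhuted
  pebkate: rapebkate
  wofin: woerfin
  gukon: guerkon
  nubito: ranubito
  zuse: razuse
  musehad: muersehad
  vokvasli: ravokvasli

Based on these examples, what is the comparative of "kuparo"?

rakuparo

"kuparo" ends in a vowel. The stems ending in a vowel (vokvasli → ravokvasli, zuse → razuse, pebkate → rapebkate) add the prefix ra-.
The other pattern: stems ending in a consonant insert -er- after the first vowel.
So kuparo → rakuparo.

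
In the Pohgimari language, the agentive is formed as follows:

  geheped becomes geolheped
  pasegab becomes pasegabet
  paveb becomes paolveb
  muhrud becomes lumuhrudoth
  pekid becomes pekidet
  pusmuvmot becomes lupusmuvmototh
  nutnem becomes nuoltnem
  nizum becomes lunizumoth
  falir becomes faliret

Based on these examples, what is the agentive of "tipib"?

paveb and pasegab both end in -b yet inflect differently (paolveb, pasegabet), so the final letter is not what conditions the rule; the last vowel is.
"tipib" has last vowel 'i'. The stems whose last vowel is 'i' (pekid → pekidet, falir → faliret) add -et.
The other patterns: stems whose last vowel is 'e' insert -ol- after the first vowel; stems whose last vowel is 'o' or 'u' add lu- … -oth around the stem.
So tipib → tipibet.

tipibet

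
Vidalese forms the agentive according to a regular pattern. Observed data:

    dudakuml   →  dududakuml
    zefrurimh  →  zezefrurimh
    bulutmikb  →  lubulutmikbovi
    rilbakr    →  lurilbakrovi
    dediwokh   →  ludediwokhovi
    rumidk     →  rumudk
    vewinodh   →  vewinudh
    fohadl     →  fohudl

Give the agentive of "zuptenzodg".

"zuptenzodg" has second-to-last letter 'd'. The stems whose second-to-last letter is 'd' (rumidk → rumudk, vewinodh → vewinudh, fohadl → fohudl) change the last vowel to 'u'.
The other patterns: stems whose second-to-last letter is 'm' repeat the first consonant+vowel as a prefix; stems whose second-to-last letter is 'k' add lu- … -ovi around the stem.
So zuptenzodg → zuptenzudg.

zuptenzudg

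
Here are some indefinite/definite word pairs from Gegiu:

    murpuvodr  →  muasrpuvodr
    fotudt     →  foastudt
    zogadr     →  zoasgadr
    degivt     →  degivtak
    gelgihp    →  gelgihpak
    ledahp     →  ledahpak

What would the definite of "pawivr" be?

pawivrak

fotudt and degivt both end in -t yet inflect differently (foastudt, degivtak), so the final letter is not what conditions the rule; the second-to-last letter is.
"pawivr" has second-to-last letter 'v'. The one such stem in the data (degivt → degivtak) adds -ak, so the same rule applies.
The other pattern: stems whose second-to-last letter is 'd' insert -as- after the first vowel.
So pawivr → pawivrak.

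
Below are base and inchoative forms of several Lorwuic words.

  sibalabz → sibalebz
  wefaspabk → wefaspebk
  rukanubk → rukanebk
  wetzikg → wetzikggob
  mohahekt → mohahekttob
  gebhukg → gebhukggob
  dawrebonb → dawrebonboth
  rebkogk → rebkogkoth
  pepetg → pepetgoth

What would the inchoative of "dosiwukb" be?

wefaspabk and rebkogk both end in -k yet inflect differently (wefaspebk, rebkogkoth), so the final letter is not what conditions the rule; the second-to-last letter is.
"dosiwukb" has second-to-last letter 'k'. The stems whose second-to-last letter is 'k' (wetzikg → wetzikggob, mohahekt → mohahekttob, gebhukg → gebhukggob) double the final consonant and add -ob.
So dosiwukb → dosiwukbbob.

dosiwukbbob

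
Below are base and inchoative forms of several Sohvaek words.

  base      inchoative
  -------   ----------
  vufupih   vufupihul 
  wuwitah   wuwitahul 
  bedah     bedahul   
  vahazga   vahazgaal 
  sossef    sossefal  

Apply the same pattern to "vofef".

vofefal

bedah and vahazga both have last vowel 'a' yet inflect differently (bedahul, vahazgaal), so the last vowel is not what conditions the rule; the final letter is.
"vofef" ends in -f. The one such stem in the data (sossef → sossefal) adds -al, so the same rule applies.
The other pattern: stems ending in -h add -ul.
So vofef → vofefal.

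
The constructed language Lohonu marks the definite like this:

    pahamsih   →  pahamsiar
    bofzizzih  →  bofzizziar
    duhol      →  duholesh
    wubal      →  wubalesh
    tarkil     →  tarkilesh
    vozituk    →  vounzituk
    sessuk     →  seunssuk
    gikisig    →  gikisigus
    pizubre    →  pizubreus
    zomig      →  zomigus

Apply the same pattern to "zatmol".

pahamsih and tarkil both have last vowel 'i' yet inflect differently (pahamsiar, tarkilesh), so the last vowel is not what conditions the rule; the final letter is.
"zatmol" ends in -l. The stems ending in -l (duhol → duholesh, wubal → wubalesh, tarkil → tarkilesh) add -esh.
The other patterns: stems ending in -h drop the final letter and add -ar; stems ending in -k insert -un- after the first vowel; stems ending in -e or -g add -us.
So zatmol → zatmolesh.

zatmolesh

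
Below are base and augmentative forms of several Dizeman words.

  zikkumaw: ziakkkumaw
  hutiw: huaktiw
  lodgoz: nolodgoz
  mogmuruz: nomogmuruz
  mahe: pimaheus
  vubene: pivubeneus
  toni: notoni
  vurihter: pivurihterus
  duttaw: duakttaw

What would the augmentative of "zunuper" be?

pizunuperus

"zunuper" ends in -r. The one such stem in the data (vurihter → pivurihterus) adds pi- … -us around the stem, so the same rule applies.
So zunuper → pizunuperus.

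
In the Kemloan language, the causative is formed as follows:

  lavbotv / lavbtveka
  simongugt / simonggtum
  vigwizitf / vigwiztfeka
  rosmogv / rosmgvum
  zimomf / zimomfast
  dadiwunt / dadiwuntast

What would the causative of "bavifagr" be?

bavifgrum

rosmogv and lavbotv both end in -v yet inflect differently (rosmgvum, lavbtveka), so the final letter is not what conditions the rule; the second-to-last letter is.
"bavifagr" has second-to-last letter 'g'. The stems whose second-to-last letter is 'g' (rosmogv → rosmgvum, simongugt → simonggtum) delete the last vowel and add -um.
So bavifagr → bavifgrum.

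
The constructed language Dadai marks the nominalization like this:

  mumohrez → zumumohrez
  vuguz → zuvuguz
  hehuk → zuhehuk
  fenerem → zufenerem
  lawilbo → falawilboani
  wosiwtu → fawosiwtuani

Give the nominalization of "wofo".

vuguz and wosiwtu both have last vowel 'u' yet inflect differently (zuvuguz, fawosiwtuani), so the last vowel is not what conditions the rule; whether the stem ends in a vowel or a consonant is.
"wofo" ends in a vowel. The stems ending in a vowel (lawilbo → falawilboani, wosiwtu → fawosiwtuani) add fa- … -ani around the stem.
The other pattern: stems ending in a consonant add the prefix zu-.
So wofo → fawofoani.

fawofoani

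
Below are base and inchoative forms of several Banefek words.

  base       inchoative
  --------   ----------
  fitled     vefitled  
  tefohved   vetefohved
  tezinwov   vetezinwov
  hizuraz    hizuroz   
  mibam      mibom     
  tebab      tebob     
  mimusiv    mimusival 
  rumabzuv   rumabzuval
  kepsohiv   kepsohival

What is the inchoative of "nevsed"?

venevsed

tezinwov and mimusiv both end in -v yet inflect differently (vetezinwov, mimusival), so the final letter is not what conditions the rule; the last vowel is.
"nevsed" has last vowel 'e'. The stems whose last vowel is 'e' (fitled → vefitled, tefohved → vetefohved) add the prefix ve-.
So nevsed → venevsed.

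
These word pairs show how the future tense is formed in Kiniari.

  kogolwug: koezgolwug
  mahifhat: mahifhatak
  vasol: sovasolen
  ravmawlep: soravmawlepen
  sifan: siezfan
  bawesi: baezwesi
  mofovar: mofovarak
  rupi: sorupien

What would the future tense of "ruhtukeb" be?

soruhtukeben

"ruhtukeb" begins with r-. The stems beginning with r- (rupi → sorupien, ravmawlep → soravmawlepen) add so- … -en around the stem.
So ruhtukeb → soruhtukeben.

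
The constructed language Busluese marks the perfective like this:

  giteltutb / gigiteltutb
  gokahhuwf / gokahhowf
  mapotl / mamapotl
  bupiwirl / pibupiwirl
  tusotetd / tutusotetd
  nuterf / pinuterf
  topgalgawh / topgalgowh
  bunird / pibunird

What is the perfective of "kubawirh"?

pikubawirh

gokahhuwf and nuterf both end in -f yet inflect differently (gokahhowf, pinuterf), so the final letter is not what conditions the rule; the second-to-last letter is.
"kubawirh" has second-to-last letter 'r'. The stems whose second-to-last letter is 'r' (bunird → pibunird, nuterf → pinuterf, bupiwirl → pibupiwirl) add the prefix pi-.
The other patterns: stems whose second-to-last letter is 'w' change the last vowel to 'o'; stems whose second-to-last letter is 't' repeat the first consonant+vowel as a prefix.
So kubawirh → pikubawirh.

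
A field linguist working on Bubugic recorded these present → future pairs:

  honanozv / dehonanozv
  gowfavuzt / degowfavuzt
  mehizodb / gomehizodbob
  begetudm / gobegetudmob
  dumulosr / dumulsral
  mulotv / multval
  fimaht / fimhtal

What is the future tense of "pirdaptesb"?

honanozv and mulotv both end in -v yet inflect differently (dehonanozv, multval), so the final letter is not what conditions the rule; the second-to-last letter is.
"pirdaptesb" has second-to-last letter 's'. The one such stem in the data (dumulosr → dumulsral) deletes the last vowel and adds -al (as do mulotv, fimaht), so the same rule applies.
So pirdaptesb → pirdaptsbal.

pirdaptsbal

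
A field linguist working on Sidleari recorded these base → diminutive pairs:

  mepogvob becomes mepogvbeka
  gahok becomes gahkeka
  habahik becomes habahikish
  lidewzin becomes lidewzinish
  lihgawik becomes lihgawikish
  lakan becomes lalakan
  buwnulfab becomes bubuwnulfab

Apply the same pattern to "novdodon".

novdodneka

gahok and habahik both end in -k yet inflect differently (gahkeka, habahikish), so the final letter is not what conditions the rule; the last vowel is.
"novdodon" has last vowel 'o'. The stems whose last vowel is 'o' (mepogvob → mepogvbeka, gahok → gahkeka) delete the last vowel and add -eka.
The other patterns: stems whose last vowel is 'i' add -ish; stems whose last vowel is 'a' repeat the first consonant+vowel as a prefix.
So novdodon → novdodneka.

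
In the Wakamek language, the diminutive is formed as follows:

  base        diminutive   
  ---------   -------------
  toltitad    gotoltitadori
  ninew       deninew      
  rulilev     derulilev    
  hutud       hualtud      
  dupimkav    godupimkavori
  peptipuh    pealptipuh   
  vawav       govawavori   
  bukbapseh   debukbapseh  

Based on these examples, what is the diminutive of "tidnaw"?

toltitad and hutud both end in -d yet inflect differently (gotoltitadori, hualtud), so the final letter is not what conditions the rule; the last vowel is.
"tidnaw" has last vowel 'a'. The stems whose last vowel is 'a' (toltitad → gotoltitadori, vawav → govawavori, dupimkav → godupimkavori) add go- … -ori around the stem.
The other patterns: stems whose last vowel is 'u' insert -al- after the first vowel; stems whose last vowel is 'e' add the prefix de-.
So tidnaw → gotidnawori.

gotidnawori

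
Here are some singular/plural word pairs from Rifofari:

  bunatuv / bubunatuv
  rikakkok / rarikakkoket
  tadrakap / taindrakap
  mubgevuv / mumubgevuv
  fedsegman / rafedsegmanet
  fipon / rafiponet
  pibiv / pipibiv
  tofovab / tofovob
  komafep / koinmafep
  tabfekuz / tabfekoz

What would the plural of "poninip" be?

tadrakap and fedsegman both have last vowel 'a' yet inflect differently (taindrakap, rafedsegmanet), so the last vowel is not what conditions the rule; the final letter is.
"poninip" ends in -p. The stems ending in -p (komafep → koinmafep, tadrakap → taindrakap) insert -in- after the first vowel.
So poninip → poinninip.

poinninip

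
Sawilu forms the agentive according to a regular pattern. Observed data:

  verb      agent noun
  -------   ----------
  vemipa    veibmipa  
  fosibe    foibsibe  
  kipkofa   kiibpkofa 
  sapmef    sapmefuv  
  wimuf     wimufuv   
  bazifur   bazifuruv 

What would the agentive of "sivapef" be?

fosibe and sapmef both have last vowel 'e' yet inflect differently (foibsibe, sapmefuv), so the last vowel is not what conditions the rule; whether the stem ends in a vowel or a consonant is.
"sivapef" ends in a consonant. The stems ending in a consonant (sapmef → sapmefuv, wimuf → wimufuv, bazifur → bazifuruv) add -uv.
So sivapef → sivapefuv.

sivapefuv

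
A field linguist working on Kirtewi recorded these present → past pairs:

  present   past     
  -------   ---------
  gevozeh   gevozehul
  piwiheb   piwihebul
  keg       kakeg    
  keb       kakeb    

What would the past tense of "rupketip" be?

piwiheb and keb both end in -b yet inflect differently (piwihebul, kakeb), so the final letter is not what conditions the rule; the number of vowels is.
"rupketip" has 3 vowels. The stems with 3 vowels (gevozeh → gevozehul, piwiheb → piwihebul) add -ul.
The other pattern: stems with 1 vowel add the prefix ka-.
So rupketip → rupketipul.

rupketipul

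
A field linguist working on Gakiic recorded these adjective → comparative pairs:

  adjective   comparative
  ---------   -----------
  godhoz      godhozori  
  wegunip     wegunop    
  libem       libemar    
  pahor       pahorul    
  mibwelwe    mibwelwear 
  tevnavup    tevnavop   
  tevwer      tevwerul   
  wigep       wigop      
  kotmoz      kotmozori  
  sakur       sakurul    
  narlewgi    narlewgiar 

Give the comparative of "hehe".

hehear

godhoz and pahor both have last vowel 'o' yet inflect differently (godhozori, pahorul), so the last vowel is not what conditions the rule; the final letter is.
"hehe" ends in -e. The one such stem in the data (mibwelwe → mibwelwear) adds -ar, so the same rule applies.
The other patterns: stems ending in -z add -ori; stems ending in -r add -ul; stems ending in -p change the last vowel to 'o'.
So hehe → hehear.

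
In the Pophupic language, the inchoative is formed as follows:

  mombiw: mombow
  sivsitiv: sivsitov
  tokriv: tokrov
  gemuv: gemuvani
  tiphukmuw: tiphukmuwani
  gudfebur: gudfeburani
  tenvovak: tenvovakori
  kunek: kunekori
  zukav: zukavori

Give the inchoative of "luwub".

"luwub" has last vowel 'u'. The stems whose last vowel is 'u' (gemuv → gemuvani, tiphukmuw → tiphukmuwani, gudfebur → gudfeburani) add -ani.
The other patterns: stems whose last vowel is 'i' change the last vowel to 'o'; stems whose last vowel is 'a' or 'e' add -ori.
So luwub → luwubani.

luwubani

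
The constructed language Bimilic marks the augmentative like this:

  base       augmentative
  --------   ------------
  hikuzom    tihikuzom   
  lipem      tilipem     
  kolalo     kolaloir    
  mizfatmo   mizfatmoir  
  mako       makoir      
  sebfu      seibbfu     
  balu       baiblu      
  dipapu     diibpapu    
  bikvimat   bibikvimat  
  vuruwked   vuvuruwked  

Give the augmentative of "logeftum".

hikuzom and kolalo both have last vowel 'o' yet inflect differently (tihikuzom, kolaloir), so the last vowel is not what conditions the rule; the final letter is.
"logeftum" ends in -m. The stems ending in -m (hikuzom → tihikuzom, lipem → tilipem) add the prefix ti-.
The other patterns: stems ending in -o add -ir; stems ending in -u insert -ib- after the first vowel; stems ending in -d or -t repeat the first consonant+vowel as a prefix.
So logeftum → tilogeftum.

tilogeftum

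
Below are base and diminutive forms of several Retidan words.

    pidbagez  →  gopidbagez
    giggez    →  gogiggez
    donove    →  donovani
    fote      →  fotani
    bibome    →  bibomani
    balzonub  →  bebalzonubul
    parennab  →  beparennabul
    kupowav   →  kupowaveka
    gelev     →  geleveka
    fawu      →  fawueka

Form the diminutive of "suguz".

gosuguz

"suguz" ends in -z. The stems ending in -z (pidbagez → gopidbagez, giggez → gogiggez) add the prefix go-.
The other patterns: stems ending in -e drop the final letter and add -ani; stems ending in -b add be- … -ul around the stem; stems ending in -u or -v add -eka.
So suguz → gosuguz.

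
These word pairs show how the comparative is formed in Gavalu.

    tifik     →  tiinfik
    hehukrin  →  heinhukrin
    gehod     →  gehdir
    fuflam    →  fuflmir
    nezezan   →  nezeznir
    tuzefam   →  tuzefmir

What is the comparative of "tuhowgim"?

tuinhowgim

hehukrin and nezezan both end in -n yet inflect differently (heinhukrin, nezeznir), so the final letter is not what conditions the rule; the last vowel is.
"tuhowgim" has last vowel 'i'. The stems whose last vowel is 'i' (tifik → tiinfik, hehukrin → heinhukrin) insert -in- after the first vowel.
So tuhowgim → tuinhowgim.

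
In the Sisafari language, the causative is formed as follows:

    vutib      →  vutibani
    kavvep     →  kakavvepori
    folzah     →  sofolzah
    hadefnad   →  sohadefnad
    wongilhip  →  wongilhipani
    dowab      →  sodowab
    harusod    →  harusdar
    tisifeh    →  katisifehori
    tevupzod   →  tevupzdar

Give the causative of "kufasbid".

kufasbidani

harusod and hadefnad both end in -d yet inflect differently (harusdar, sohadefnad), so the final letter is not what conditions the rule; the last vowel is.
"kufasbid" has last vowel 'i'. The stems whose last vowel is 'i' (wongilhip → wongilhipani, vutib → vutibani) add -ani.
The other patterns: stems whose last vowel is 'o' delete the last vowel and add -ar; stems whose last vowel is 'a' add the prefix so-; stems whose last vowel is 'e' add ka- … -ori around the stem.
So kufasbid → kufasbidani.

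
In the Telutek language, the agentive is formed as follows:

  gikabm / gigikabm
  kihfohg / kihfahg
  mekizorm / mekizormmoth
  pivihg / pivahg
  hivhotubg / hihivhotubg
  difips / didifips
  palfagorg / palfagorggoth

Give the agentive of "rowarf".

pivihg and palfagorg both end in -g yet inflect differently (pivahg, palfagorggoth), so the final letter is not what conditions the rule; the second-to-last letter is.
"rowarf" has second-to-last letter 'r'. The stems whose second-to-last letter is 'r' (palfagorg → palfagorggoth, mekizorm → mekizormmoth) double the final consonant and add -oth.
So rowarf → rowarffoth.

rowarffoth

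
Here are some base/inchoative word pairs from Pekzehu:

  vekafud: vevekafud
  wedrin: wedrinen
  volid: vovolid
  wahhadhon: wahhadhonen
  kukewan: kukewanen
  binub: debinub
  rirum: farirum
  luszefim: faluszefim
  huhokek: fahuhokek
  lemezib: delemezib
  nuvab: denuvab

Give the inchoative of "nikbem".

fanikbem

"nikbem" ends in -m. The stems ending in -m (rirum → farirum, luszefim → faluszefim) add the prefix fa-.
The other patterns: stems ending in -d repeat the first consonant+vowel as a prefix; stems ending in -b add the prefix de-; stems ending in -n add -en.
So nikbem → fanikbem.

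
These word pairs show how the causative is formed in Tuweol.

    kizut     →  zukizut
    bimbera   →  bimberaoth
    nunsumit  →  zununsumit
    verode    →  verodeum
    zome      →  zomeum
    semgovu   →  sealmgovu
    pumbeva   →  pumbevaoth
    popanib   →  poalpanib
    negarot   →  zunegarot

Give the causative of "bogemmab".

boalgemmab

kizut and semgovu both have last vowel 'u' yet inflect differently (zukizut, sealmgovu), so the last vowel is not what conditions the rule; the final letter is.
"bogemmab" ends in -b. The one such stem in the data (popanib → poalpanib) inserts -al- after the first vowel (as does semgovu), so the same rule applies.
The other patterns: stems ending in -t add the prefix zu-; stems ending in -e add -um; stems ending in -a add -oth.
So bogemmab → boalgemmab.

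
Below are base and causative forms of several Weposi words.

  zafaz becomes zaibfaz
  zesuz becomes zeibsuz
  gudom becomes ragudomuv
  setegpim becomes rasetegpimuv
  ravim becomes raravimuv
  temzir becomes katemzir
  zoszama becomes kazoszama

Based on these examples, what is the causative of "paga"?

setegpim and temzir both have last vowel 'i' yet inflect differently (rasetegpimuv, katemzir), so the last vowel is not what conditions the rule; the final letter is.
"paga" ends in -a. The one such stem in the data (zoszama → kazoszama) adds the prefix ka-, so the same rule applies.
So paga → kapaga.

kapaga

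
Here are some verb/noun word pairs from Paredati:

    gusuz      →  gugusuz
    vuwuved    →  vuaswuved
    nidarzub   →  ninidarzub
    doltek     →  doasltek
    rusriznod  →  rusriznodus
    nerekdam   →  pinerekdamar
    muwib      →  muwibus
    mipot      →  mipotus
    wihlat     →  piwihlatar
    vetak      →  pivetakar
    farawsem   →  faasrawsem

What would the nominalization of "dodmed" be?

"dodmed" has last vowel 'e'. The stems whose last vowel is 'e' (vuwuved → vuaswuved, doltek → doasltek, farawsem → faasrawsem) insert -as- after the first vowel.
So dodmed → doasdmed.

doasdmed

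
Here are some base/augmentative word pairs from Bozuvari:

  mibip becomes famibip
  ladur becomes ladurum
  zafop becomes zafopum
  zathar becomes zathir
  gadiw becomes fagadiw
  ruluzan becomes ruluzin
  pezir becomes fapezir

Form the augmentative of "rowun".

rowunum

"rowun" has last vowel 'u'. The one such stem in the data (ladur → ladurum) adds -um, so the same rule applies.
So rowun → rowunum.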